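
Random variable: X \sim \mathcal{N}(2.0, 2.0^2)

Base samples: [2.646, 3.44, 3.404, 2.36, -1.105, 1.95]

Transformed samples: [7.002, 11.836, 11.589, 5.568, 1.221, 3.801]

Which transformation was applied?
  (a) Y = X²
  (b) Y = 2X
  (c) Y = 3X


Checking option (a) Y = X²:
  X = 2.646 -> Y = 7.002 ✓
  X = 3.44 -> Y = 11.836 ✓
  X = 3.404 -> Y = 11.589 ✓
All samples match this transformation.

(a) X²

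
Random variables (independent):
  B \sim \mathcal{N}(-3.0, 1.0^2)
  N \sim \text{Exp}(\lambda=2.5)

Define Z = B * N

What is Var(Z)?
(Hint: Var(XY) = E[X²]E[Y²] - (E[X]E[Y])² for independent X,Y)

Var(XY) = E[X²]E[Y²] - (E[X]E[Y])²
E[B] = -3, Var(B) = 1
E[N] = 0.4, Var(N) = 0.16
E[B²] = 1 + (-3)² = 10
E[N²] = 0.16 + 0.4² = 0.32
Var(Z) = 10*0.32 - (-3*0.4)²
= 3.2 - 1.44 = 1.76

1.76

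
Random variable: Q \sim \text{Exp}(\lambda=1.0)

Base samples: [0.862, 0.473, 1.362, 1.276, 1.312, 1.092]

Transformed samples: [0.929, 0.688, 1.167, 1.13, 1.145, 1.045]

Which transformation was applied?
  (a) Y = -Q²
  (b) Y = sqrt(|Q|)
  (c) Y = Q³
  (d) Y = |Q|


Checking option (b) Y = sqrt(|Q|):
  Q = 0.862 -> Y = 0.929 ✓
  Q = 0.473 -> Y = 0.688 ✓
  Q = 1.362 -> Y = 1.167 ✓
All samples match this transformation.

(b) sqrt(|Q|)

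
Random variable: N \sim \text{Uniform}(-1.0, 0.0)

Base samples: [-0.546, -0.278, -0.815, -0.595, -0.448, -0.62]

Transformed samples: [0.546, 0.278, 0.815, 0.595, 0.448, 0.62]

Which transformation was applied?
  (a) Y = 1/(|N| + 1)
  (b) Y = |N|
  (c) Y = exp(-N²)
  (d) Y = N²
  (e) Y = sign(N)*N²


Checking option (b) Y = |N|:
  N = -0.546 -> Y = 0.546 ✓
  N = -0.278 -> Y = 0.278 ✓
  N = -0.815 -> Y = 0.815 ✓
All samples match this transformation.

(b) |N|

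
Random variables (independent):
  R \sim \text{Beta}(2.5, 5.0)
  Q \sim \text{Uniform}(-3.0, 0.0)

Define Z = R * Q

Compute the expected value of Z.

For independent RVs: E[XY] = E[X]*E[Y]
E[R] = 0.33333333
E[Q] = -1.5
E[Z] = 0.33333333 * (-1.5) = -0.5

-0.5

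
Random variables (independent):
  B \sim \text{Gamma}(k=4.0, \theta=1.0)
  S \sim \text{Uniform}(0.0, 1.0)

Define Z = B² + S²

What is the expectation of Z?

E[Z] = E[B²] + E[S²]
E[B²] = Var(B) + E[B]² = 4 + 16 = 20
E[S²] = Var(S) + E[S]² = 0.083333333 + 0.25 = 0.33333333
E[Z] = 20 + 0.33333333 = 20.333333

20.333333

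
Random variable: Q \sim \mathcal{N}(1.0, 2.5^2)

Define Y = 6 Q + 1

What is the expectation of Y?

For Y = 6Q + 1:
E[Y] = 6 * E[Q] + 1
E[Q] = 1.0 = 1
E[Y] = 6 * 1 + 1 = 7

7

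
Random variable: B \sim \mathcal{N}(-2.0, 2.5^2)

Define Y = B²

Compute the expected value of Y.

E[B²] = Var(B) + (E[B])² = 6.25 + 4 = 10.25

10.25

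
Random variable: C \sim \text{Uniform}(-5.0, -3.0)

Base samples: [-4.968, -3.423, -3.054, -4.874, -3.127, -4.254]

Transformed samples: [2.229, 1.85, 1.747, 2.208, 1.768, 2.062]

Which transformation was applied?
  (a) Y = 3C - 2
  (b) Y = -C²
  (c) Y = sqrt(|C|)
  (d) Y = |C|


Checking option (c) Y = sqrt(|C|):
  C = -4.968 -> Y = 2.229 ✓
  C = -3.423 -> Y = 1.85 ✓
  C = -3.054 -> Y = 1.747 ✓
All samples match this transformation.

(c) sqrt(|C|)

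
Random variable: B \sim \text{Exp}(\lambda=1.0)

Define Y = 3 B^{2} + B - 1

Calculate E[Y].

E[Y] = 3*E[B²] + 1*E[B] - 1
E[B] = 1
E[B²] = Var(B) + (E[B])² = 1 + 1 = 2
E[Y] = 3*2 + 1*1 - 1 = 6

6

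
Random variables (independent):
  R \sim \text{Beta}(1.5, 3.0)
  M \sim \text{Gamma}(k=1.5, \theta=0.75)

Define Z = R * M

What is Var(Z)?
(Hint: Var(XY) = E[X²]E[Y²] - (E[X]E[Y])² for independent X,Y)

Var(XY) = E[X²]E[Y²] - (E[X]E[Y])²
E[R] = 0.33333333, Var(R) = 0.04040404
E[M] = 1.125, Var(M) = 0.84375
E[R²] = 0.04040404 + 0.33333333² = 0.15151515
E[M²] = 0.84375 + 1.125² = 2.109375
Var(Z) = 0.15151515*2.109375 - (0.33333333*1.125)²
= 0.31960227 - 0.140625 = 0.17897727

0.17897727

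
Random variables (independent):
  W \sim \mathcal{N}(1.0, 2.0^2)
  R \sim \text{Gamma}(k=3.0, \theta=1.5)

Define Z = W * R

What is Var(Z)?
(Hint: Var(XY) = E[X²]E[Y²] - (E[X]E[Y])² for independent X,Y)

Var(XY) = E[X²]E[Y²] - (E[X]E[Y])²
E[W] = 1, Var(W) = 4
E[R] = 4.5, Var(R) = 6.75
E[W²] = 4 + 1² = 5
E[R²] = 6.75 + 4.5² = 27
Var(Z) = 5*27 - (1*4.5)²
= 135 - 20.25 = 114.75

114.75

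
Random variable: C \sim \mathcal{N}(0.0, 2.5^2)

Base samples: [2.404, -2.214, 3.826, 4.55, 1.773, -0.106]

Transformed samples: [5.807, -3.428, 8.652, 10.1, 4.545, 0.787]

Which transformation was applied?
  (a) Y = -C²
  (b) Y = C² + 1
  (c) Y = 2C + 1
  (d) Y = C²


Checking option (c) Y = 2C + 1:
  C = 2.404 -> Y = 5.807 ✓
  C = -2.214 -> Y = -3.428 ✓
  C = 3.826 -> Y = 8.652 ✓
All samples match this transformation.

(c) 2C + 1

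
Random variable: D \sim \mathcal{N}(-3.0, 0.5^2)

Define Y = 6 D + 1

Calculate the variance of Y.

For Y = aD + b: Var(Y) = a² * Var(D)
Var(D) = 0.5^2 = 0.25
Var(Y) = 6² * 0.25 = 36 * 0.25 = 9

9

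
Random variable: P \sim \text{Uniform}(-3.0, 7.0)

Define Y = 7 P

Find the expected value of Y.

For Y = 7P:
E[Y] = 7 * E[P]
E[P] = (-3 + 7)/2 = 2
E[Y] = 7 * 2 = 14

14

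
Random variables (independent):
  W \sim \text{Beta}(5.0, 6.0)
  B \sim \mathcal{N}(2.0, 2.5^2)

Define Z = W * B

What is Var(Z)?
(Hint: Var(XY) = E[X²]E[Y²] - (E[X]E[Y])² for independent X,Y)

Var(XY) = E[X²]E[Y²] - (E[X]E[Y])²
E[W] = 0.45454545, Var(W) = 0.020661157
E[B] = 2, Var(B) = 6.25
E[W²] = 0.020661157 + 0.45454545² = 0.22727273
E[B²] = 6.25 + 2² = 10.25
Var(Z) = 0.22727273*10.25 - (0.45454545*2)²
= 2.3295455 - 0.82644628 = 1.5030992

1.5030992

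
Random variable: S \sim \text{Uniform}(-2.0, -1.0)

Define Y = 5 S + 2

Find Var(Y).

For Y = aS + b: Var(Y) = a² * Var(S)
Var(S) = (-1 + 2)^2/12 = 0.083333333
Var(Y) = 5² * 0.083333333 = 25 * 0.083333333 = 2.0833333

2.0833333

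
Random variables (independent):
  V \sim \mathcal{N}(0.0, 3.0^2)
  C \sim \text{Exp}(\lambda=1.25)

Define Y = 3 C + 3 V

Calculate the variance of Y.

For independent RVs: Var(aX + bY) = a²Var(X) + b²Var(Y)
Var(V) = 9
Var(C) = 0.64
Var(Y) = 3²*9 + 3²*0.64
= 9*9 + 9*0.64 = 86.76

86.76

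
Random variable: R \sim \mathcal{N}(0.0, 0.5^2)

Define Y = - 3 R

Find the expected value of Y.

For Y = -3R:
E[Y] = -3 * E[R]
E[R] = 0.0 = 0
E[Y] = -3 * 0 = 0

0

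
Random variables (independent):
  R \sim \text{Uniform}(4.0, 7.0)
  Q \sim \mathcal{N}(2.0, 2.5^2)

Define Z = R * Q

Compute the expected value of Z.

For independent RVs: E[XY] = E[X]*E[Y]
E[R] = 5.5
E[Q] = 2
E[Z] = 5.5 * 2 = 11

11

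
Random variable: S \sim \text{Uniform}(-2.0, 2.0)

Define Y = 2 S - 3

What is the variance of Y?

For Y = aS + b: Var(Y) = a² * Var(S)
Var(S) = (2 + 2)^2/12 = 1.3333333
Var(Y) = 2² * 1.3333333 = 4 * 1.3333333 = 5.3333333

5.3333333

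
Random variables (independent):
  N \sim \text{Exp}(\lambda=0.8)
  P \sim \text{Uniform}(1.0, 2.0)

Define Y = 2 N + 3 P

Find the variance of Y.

For independent RVs: Var(aX + bY) = a²Var(X) + b²Var(Y)
Var(N) = 1.5625
Var(P) = 0.083333333
Var(Y) = 2²*1.5625 + 3²*0.083333333
= 4*1.5625 + 9*0.083333333 = 7

7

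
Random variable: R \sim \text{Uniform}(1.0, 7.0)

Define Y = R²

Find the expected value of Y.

Using E[X²] = Var(X) + (E[X])²:
E[R] = 4
Var(R) = (7 - 1)^2/12 = 3
E[R²] = 3 + 4² = 3 + 16 = 19

19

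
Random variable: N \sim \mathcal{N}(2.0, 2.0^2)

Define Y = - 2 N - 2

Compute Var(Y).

For Y = aN + b: Var(Y) = a² * Var(N)
Var(N) = 2.0^2 = 4
Var(Y) = (-2)² * 4 = 4 * 4 = 16

16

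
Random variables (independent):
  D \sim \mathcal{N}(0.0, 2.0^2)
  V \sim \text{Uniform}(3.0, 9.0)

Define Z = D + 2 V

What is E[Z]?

E[Z] = 1*E[D] + 2*E[V]
E[D] = 0
E[V] = 6
E[Z] = 1*0 + 2*6 = 12

12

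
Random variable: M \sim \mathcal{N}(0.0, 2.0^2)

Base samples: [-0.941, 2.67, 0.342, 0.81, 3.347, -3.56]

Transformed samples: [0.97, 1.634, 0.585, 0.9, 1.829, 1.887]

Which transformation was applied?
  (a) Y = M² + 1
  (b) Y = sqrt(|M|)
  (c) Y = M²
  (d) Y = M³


Checking option (b) Y = sqrt(|M|):
  M = -0.941 -> Y = 0.97 ✓
  M = 2.67 -> Y = 1.634 ✓
  M = 0.342 -> Y = 0.585 ✓
All samples match this transformation.

(b) sqrt(|M|)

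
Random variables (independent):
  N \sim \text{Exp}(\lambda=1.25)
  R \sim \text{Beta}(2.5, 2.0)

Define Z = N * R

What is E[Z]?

For independent RVs: E[XY] = E[X]*E[Y]
E[N] = 0.8
E[R] = 0.55555556
E[Z] = 0.8 * 0.55555556 = 0.44444444

0.44444444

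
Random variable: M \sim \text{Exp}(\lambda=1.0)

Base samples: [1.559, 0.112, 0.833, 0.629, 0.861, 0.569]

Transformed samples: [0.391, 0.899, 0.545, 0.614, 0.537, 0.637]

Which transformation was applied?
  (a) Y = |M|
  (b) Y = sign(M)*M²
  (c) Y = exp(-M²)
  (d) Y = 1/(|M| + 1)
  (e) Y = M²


Checking option (d) Y = 1/(|M| + 1):
  M = 1.559 -> Y = 0.391 ✓
  M = 0.112 -> Y = 0.899 ✓
  M = 0.833 -> Y = 0.545 ✓
All samples match this transformation.

(d) 1/(|M| + 1)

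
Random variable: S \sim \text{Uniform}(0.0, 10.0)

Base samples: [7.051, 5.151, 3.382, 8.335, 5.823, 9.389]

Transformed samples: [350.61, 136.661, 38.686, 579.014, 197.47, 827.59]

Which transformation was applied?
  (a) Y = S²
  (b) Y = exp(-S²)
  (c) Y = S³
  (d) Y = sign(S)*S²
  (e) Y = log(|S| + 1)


Checking option (c) Y = S³:
  S = 7.051 -> Y = 350.61 ✓
  S = 5.151 -> Y = 136.661 ✓
  S = 3.382 -> Y = 38.686 ✓
All samples match this transformation.

(c) S³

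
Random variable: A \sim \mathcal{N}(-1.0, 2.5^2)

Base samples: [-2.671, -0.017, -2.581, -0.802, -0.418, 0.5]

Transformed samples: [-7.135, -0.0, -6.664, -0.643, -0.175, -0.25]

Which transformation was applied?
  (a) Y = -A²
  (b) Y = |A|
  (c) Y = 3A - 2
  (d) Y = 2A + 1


Checking option (a) Y = -A²:
  A = -2.671 -> Y = -7.135 ✓
  A = -0.017 -> Y = -0.0 ✓
  A = -2.581 -> Y = -6.664 ✓
All samples match this transformation.

(a) -A²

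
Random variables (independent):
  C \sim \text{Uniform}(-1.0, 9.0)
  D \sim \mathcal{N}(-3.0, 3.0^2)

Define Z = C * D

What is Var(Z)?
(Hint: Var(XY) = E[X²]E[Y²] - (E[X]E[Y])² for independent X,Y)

Var(XY) = E[X²]E[Y²] - (E[X]E[Y])²
E[C] = 4, Var(C) = 8.3333333
E[D] = -3, Var(D) = 9
E[C²] = 8.3333333 + 4² = 24.333333
E[D²] = 9 + (-3)² = 18
Var(Z) = 24.333333*18 - (4*(-3))²
= 438 - 144 = 294

294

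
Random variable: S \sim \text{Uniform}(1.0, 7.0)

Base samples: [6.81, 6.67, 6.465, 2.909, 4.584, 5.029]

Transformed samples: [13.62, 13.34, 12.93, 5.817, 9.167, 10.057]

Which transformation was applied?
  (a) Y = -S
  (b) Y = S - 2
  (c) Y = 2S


Checking option (c) Y = 2S:
  S = 6.81 -> Y = 13.62 ✓
  S = 6.67 -> Y = 13.34 ✓
  S = 6.465 -> Y = 12.93 ✓
All samples match this transformation.

(c) 2S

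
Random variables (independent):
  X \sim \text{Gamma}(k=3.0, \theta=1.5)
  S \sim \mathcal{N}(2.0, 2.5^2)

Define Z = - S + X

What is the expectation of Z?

E[Z] = 1*E[X] - 1*E[S]
E[X] = 4.5
E[S] = 2
E[Z] = 1*4.5 - 1*2 = 2.5

2.5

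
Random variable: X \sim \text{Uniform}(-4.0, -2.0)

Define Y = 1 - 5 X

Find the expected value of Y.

For Y = -5X + 1:
E[Y] = -5 * E[X] + 1
E[X] = (-4 - 2)/2 = -3
E[Y] = -5 * (-3) + 1 = 16

16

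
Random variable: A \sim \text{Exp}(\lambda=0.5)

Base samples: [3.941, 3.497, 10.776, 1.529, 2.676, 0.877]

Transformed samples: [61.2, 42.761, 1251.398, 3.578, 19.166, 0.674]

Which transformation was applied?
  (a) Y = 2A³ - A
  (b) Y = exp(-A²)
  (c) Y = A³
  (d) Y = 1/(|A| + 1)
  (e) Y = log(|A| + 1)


Checking option (c) Y = A³:
  A = 3.941 -> Y = 61.2 ✓
  A = 3.497 -> Y = 42.761 ✓
  A = 10.776 -> Y = 1251.398 ✓
All samples match this transformation.

(c) A³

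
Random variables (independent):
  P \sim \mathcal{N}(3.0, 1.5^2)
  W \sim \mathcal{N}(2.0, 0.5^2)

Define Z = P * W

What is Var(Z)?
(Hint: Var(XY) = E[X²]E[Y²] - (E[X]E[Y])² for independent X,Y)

Var(XY) = E[X²]E[Y²] - (E[X]E[Y])²
E[P] = 3, Var(P) = 2.25
E[W] = 2, Var(W) = 0.25
E[P²] = 2.25 + 3² = 11.25
E[W²] = 0.25 + 2² = 4.25
Var(Z) = 11.25*4.25 - (3*2)²
= 47.8125 - 36 = 11.8125

11.8125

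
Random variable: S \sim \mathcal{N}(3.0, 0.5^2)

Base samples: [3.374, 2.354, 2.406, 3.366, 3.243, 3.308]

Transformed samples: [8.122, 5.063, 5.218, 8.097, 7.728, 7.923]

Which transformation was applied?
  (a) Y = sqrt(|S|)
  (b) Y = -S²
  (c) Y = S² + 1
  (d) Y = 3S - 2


Checking option (d) Y = 3S - 2:
  S = 3.374 -> Y = 8.122 ✓
  S = 2.354 -> Y = 5.063 ✓
  S = 2.406 -> Y = 5.218 ✓
All samples match this transformation.

(d) 3S - 2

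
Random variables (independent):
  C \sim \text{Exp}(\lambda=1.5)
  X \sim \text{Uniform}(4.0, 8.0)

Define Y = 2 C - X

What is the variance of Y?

For independent RVs: Var(aX + bY) = a²Var(X) + b²Var(Y)
Var(C) = 0.44444444
Var(X) = 1.3333333
Var(Y) = 2²*0.44444444 + (-1)²*1.3333333
= 4*0.44444444 + 1*1.3333333 = 3.1111111

3.1111111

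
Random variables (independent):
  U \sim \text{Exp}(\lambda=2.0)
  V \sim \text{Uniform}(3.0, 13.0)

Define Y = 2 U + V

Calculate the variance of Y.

For independent RVs: Var(aX + bY) = a²Var(X) + b²Var(Y)
Var(U) = 0.25
Var(V) = 8.3333333
Var(Y) = 2²*0.25 + 1²*8.3333333
= 4*0.25 + 1*8.3333333 = 9.3333333

9.3333333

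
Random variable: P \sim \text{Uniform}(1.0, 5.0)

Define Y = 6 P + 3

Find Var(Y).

For Y = aP + b: Var(Y) = a² * Var(P)
Var(P) = (5 - 1)^2/12 = 1.3333333
Var(Y) = 6² * 1.3333333 = 36 * 1.3333333 = 48

48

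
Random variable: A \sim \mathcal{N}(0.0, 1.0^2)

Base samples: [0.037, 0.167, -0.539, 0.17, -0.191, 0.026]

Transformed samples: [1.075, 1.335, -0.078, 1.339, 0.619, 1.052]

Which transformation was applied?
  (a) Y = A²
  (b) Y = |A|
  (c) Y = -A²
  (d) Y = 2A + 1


Checking option (d) Y = 2A + 1:
  A = 0.037 -> Y = 1.075 ✓
  A = 0.167 -> Y = 1.335 ✓
  A = -0.539 -> Y = -0.078 ✓
All samples match this transformation.

(d) 2A + 1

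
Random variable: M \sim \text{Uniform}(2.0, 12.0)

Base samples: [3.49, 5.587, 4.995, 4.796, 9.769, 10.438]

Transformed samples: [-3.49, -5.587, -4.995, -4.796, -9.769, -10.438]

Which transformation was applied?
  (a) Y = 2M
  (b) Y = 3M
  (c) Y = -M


Checking option (c) Y = -M:
  M = 3.49 -> Y = -3.49 ✓
  M = 5.587 -> Y = -5.587 ✓
  M = 4.995 -> Y = -4.995 ✓
All samples match this transformation.

(c) -M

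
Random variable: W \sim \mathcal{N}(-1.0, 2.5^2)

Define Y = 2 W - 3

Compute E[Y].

For Y = 2W - 3:
E[Y] = 2 * E[W] - 3
E[W] = -1.0 = -1
E[Y] = 2 * (-1) - 3 = -5

-5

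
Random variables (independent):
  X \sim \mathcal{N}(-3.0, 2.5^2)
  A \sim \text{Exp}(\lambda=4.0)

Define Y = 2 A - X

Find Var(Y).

For independent RVs: Var(aX + bY) = a²Var(X) + b²Var(Y)
Var(X) = 6.25
Var(A) = 0.0625
Var(Y) = (-1)²*6.25 + 2²*0.0625
= 1*6.25 + 4*0.0625 = 6.5

6.5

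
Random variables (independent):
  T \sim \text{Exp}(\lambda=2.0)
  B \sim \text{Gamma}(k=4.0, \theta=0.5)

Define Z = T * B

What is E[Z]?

For independent RVs: E[XY] = E[X]*E[Y]
E[T] = 0.5
E[B] = 2
E[Z] = 0.5 * 2 = 1

1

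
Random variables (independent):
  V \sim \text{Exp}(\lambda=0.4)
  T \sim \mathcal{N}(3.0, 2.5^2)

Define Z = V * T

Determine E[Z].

For independent RVs: E[XY] = E[X]*E[Y]
E[V] = 2.5
E[T] = 3
E[Z] = 2.5 * 3 = 7.5

7.5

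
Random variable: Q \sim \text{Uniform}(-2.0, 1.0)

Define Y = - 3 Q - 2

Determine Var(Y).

For Y = aQ + b: Var(Y) = a² * Var(Q)
Var(Q) = (1 + 2)^2/12 = 0.75
Var(Y) = (-3)² * 0.75 = 9 * 0.75 = 6.75

6.75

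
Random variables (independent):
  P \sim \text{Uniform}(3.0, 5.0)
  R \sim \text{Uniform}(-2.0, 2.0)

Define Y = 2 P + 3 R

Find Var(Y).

For independent RVs: Var(aX + bY) = a²Var(X) + b²Var(Y)
Var(P) = 0.33333333
Var(R) = 1.3333333
Var(Y) = 2²*0.33333333 + 3²*1.3333333
= 4*0.33333333 + 9*1.3333333 = 13.333333

13.333333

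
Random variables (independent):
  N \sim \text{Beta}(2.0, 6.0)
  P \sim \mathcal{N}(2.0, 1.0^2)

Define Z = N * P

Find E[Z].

For independent RVs: E[XY] = E[X]*E[Y]
E[N] = 0.25
E[P] = 2
E[Z] = 0.25 * 2 = 0.5

0.5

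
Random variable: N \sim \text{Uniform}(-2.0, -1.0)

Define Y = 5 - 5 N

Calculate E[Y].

For Y = -5N + 5:
E[Y] = -5 * E[N] + 5
E[N] = (-2 - 1)/2 = -1.5
E[Y] = -5 * (-1.5) + 5 = 12.5

12.5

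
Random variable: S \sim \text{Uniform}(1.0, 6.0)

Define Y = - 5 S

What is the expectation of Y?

For Y = -5S:
E[Y] = -5 * E[S]
E[S] = (1 + 6)/2 = 3.5
E[Y] = -5 * 3.5 = -17.5

-17.5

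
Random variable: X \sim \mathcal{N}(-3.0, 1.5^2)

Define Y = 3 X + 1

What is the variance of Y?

For Y = aX + b: Var(Y) = a² * Var(X)
Var(X) = 1.5^2 = 2.25
Var(Y) = 3² * 2.25 = 9 * 2.25 = 20.25

20.25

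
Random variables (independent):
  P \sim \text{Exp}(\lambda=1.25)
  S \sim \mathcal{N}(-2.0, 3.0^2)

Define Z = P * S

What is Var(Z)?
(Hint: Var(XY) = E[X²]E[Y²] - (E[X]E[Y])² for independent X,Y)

Var(XY) = E[X²]E[Y²] - (E[X]E[Y])²
E[P] = 0.8, Var(P) = 0.64
E[S] = -2, Var(S) = 9
E[P²] = 0.64 + 0.8² = 1.28
E[S²] = 9 + (-2)² = 13
Var(Z) = 1.28*13 - (0.8*(-2))²
= 16.64 - 2.56 = 14.08

14.08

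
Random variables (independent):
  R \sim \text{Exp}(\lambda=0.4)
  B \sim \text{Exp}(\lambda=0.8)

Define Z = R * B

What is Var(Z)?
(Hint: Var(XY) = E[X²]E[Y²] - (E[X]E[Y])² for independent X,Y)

Var(XY) = E[X²]E[Y²] - (E[X]E[Y])²
E[R] = 2.5, Var(R) = 6.25
E[B] = 1.25, Var(B) = 1.5625
E[R²] = 6.25 + 2.5² = 12.5
E[B²] = 1.5625 + 1.25² = 3.125
Var(Z) = 12.5*3.125 - (2.5*1.25)²
= 39.0625 - 9.765625 = 29.296875

29.296875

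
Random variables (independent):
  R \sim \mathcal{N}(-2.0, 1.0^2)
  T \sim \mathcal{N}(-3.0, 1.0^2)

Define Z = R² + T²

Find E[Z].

E[Z] = E[R²] + E[T²]
E[R²] = Var(R) + E[R]² = 1 + 4 = 5
E[T²] = Var(T) + E[T]² = 1 + 9 = 10
E[Z] = 5 + 10 = 15

15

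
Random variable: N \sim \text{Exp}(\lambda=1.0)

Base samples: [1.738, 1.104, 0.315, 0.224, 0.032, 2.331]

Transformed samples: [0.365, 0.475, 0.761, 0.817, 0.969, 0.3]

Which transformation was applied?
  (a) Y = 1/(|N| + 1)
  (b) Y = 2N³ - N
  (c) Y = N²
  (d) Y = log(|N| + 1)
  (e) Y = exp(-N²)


Checking option (a) Y = 1/(|N| + 1):
  N = 1.738 -> Y = 0.365 ✓
  N = 1.104 -> Y = 0.475 ✓
  N = 0.315 -> Y = 0.761 ✓
All samples match this transformation.

(a) 1/(|N| + 1)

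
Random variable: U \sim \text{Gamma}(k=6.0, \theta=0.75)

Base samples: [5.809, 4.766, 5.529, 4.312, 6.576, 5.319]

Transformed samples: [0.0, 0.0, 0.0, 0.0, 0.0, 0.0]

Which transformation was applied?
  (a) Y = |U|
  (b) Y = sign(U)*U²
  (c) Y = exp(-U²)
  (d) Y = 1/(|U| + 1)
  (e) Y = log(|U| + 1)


Checking option (c) Y = exp(-U²):
  U = 5.809 -> Y = 0.0 ✓
  U = 4.766 -> Y = 0.0 ✓
  U = 5.529 -> Y = 0.0 ✓
All samples match this transformation.

(c) exp(-U²)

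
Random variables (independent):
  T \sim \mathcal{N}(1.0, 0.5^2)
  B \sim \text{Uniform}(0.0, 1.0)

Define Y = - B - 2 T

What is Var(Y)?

For independent RVs: Var(aX + bY) = a²Var(X) + b²Var(Y)
Var(T) = 0.25
Var(B) = 0.083333333
Var(Y) = (-2)²*0.25 + (-1)²*0.083333333
= 4*0.25 + 1*0.083333333 = 1.0833333

1.0833333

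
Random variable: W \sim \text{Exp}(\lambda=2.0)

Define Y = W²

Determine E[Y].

E[W²] = Var(W) + (E[W])² = 0.25 + 0.25 = 0.5

0.5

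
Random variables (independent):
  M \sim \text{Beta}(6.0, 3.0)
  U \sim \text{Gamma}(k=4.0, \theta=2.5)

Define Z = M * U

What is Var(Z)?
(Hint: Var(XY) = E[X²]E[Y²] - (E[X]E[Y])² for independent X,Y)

Var(XY) = E[X²]E[Y²] - (E[X]E[Y])²
E[M] = 0.66666667, Var(M) = 0.022222222
E[U] = 10, Var(U) = 25
E[M²] = 0.022222222 + 0.66666667² = 0.46666667
E[U²] = 25 + 10² = 125
Var(Z) = 0.46666667*125 - (0.66666667*10)²
= 58.333333 - 44.444444 = 13.888889

13.888889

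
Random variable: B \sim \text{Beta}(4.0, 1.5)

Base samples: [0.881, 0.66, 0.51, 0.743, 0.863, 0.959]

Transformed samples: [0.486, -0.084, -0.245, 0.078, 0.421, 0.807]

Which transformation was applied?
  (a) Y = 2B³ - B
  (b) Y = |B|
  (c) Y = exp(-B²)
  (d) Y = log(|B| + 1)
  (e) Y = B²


Checking option (a) Y = 2B³ - B:
  B = 0.881 -> Y = 0.486 ✓
  B = 0.66 -> Y = -0.084 ✓
  B = 0.51 -> Y = -0.245 ✓
All samples match this transformation.

(a) 2B³ - B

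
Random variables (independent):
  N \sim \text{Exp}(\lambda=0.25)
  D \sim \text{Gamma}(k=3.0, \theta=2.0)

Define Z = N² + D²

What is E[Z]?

E[Z] = E[N²] + E[D²]
E[N²] = Var(N) + E[N]² = 16 + 16 = 32
E[D²] = Var(D) + E[D]² = 12 + 36 = 48
E[Z] = 32 + 48 = 80

80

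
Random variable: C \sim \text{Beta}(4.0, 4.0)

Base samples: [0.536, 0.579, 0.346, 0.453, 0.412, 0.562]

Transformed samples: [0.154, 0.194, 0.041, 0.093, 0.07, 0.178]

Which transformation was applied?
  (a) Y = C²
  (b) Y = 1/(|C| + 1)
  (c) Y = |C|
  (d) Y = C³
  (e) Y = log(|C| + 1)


Checking option (d) Y = C³:
  C = 0.536 -> Y = 0.154 ✓
  C = 0.579 -> Y = 0.194 ✓
  C = 0.346 -> Y = 0.041 ✓
All samples match this transformation.

(d) C³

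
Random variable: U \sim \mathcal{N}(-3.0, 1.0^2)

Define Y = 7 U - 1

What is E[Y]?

For Y = 7U - 1:
E[Y] = 7 * E[U] - 1
E[U] = -3.0 = -3
E[Y] = 7 * (-3) - 1 = -22

-22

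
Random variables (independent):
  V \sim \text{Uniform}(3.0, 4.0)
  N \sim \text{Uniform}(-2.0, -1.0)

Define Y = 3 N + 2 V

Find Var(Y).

For independent RVs: Var(aX + bY) = a²Var(X) + b²Var(Y)
Var(V) = 0.083333333
Var(N) = 0.083333333
Var(Y) = 2²*0.083333333 + 3²*0.083333333
= 4*0.083333333 + 9*0.083333333 = 1.0833333

1.0833333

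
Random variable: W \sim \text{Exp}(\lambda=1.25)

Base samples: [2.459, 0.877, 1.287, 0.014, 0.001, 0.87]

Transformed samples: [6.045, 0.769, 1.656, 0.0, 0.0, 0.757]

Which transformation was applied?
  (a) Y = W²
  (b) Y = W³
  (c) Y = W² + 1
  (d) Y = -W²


Checking option (a) Y = W²:
  W = 2.459 -> Y = 6.045 ✓
  W = 0.877 -> Y = 0.769 ✓
  W = 1.287 -> Y = 1.656 ✓
All samples match this transformation.

(a) W²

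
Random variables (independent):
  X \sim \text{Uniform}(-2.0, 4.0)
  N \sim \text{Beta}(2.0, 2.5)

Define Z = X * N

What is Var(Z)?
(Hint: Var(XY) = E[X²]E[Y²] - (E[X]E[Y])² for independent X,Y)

Var(XY) = E[X²]E[Y²] - (E[X]E[Y])²
E[X] = 1, Var(X) = 3
E[N] = 0.44444444, Var(N) = 0.044893378
E[X²] = 3 + 1² = 4
E[N²] = 0.044893378 + 0.44444444² = 0.24242424
Var(Z) = 4*0.24242424 - (1*0.44444444)²
= 0.96969697 - 0.19753086 = 0.77216611

0.77216611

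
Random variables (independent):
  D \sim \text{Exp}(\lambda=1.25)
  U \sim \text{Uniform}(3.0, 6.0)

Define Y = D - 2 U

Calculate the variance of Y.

For independent RVs: Var(aX + bY) = a²Var(X) + b²Var(Y)
Var(D) = 0.64
Var(U) = 0.75
Var(Y) = 1²*0.64 + (-2)²*0.75
= 1*0.64 + 4*0.75 = 3.64

3.64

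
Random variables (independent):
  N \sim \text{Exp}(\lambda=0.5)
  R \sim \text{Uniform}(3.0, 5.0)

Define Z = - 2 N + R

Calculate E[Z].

E[Z] = -2*E[N] + 1*E[R]
E[N] = 2
E[R] = 4
E[Z] = -2*2 + 1*4 = 0

0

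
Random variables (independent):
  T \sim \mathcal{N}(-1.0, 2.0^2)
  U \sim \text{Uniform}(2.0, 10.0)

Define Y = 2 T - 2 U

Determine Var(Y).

For independent RVs: Var(aX + bY) = a²Var(X) + b²Var(Y)
Var(T) = 4
Var(U) = 5.3333333
Var(Y) = 2²*4 + (-2)²*5.3333333
= 4*4 + 4*5.3333333 = 37.333333

37.333333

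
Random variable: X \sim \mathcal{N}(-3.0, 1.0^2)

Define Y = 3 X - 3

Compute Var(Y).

For Y = aX + b: Var(Y) = a² * Var(X)
Var(X) = 1.0^2 = 1
Var(Y) = 3² * 1 = 9 * 1 = 9

9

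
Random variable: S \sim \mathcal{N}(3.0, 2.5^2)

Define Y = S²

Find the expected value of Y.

E[S²] = Var(S) + (E[S])² = 6.25 + 9 = 15.25

15.25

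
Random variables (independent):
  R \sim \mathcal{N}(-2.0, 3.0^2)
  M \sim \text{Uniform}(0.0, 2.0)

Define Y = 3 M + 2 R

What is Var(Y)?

For independent RVs: Var(aX + bY) = a²Var(X) + b²Var(Y)
Var(R) = 9
Var(M) = 0.33333333
Var(Y) = 2²*9 + 3²*0.33333333
= 4*9 + 9*0.33333333 = 39

39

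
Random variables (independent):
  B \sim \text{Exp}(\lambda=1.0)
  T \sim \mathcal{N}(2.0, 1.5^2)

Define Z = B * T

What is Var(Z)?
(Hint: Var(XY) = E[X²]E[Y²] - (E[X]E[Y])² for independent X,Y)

Var(XY) = E[X²]E[Y²] - (E[X]E[Y])²
E[B] = 1, Var(B) = 1
E[T] = 2, Var(T) = 2.25
E[B²] = 1 + 1² = 2
E[T²] = 2.25 + 2² = 6.25
Var(Z) = 2*6.25 - (1*2)²
= 12.5 - 4 = 8.5

8.5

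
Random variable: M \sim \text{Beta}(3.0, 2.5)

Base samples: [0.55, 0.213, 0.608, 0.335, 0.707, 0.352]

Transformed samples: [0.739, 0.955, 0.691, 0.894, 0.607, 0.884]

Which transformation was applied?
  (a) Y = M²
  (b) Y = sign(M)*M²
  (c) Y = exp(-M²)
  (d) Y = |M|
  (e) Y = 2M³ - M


Checking option (c) Y = exp(-M²):
  M = 0.55 -> Y = 0.739 ✓
  M = 0.213 -> Y = 0.955 ✓
  M = 0.608 -> Y = 0.691 ✓
All samples match this transformation.

(c) exp(-M²)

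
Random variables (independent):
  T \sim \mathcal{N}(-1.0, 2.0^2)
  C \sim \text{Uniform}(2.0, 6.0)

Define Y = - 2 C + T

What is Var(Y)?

For independent RVs: Var(aX + bY) = a²Var(X) + b²Var(Y)
Var(T) = 4
Var(C) = 1.3333333
Var(Y) = 1²*4 + (-2)²*1.3333333
= 1*4 + 4*1.3333333 = 9.3333333

9.3333333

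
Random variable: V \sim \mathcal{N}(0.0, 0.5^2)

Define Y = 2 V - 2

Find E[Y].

For Y = 2V - 2:
E[Y] = 2 * E[V] - 2
E[V] = 0.0 = 0
E[Y] = 2 * 0 - 2 = -2

-2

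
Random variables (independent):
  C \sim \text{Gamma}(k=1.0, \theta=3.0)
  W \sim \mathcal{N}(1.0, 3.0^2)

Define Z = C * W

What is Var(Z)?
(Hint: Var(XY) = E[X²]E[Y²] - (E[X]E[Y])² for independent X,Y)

Var(XY) = E[X²]E[Y²] - (E[X]E[Y])²
E[C] = 3, Var(C) = 9
E[W] = 1, Var(W) = 9
E[C²] = 9 + 3² = 18
E[W²] = 9 + 1² = 10
Var(Z) = 18*10 - (3*1)²
= 180 - 9 = 171

171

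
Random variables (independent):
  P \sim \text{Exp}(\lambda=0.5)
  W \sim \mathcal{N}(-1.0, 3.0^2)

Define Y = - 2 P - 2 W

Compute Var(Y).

For independent RVs: Var(aX + bY) = a²Var(X) + b²Var(Y)
Var(P) = 4
Var(W) = 9
Var(Y) = (-2)²*4 + (-2)²*9
= 4*4 + 4*9 = 52

52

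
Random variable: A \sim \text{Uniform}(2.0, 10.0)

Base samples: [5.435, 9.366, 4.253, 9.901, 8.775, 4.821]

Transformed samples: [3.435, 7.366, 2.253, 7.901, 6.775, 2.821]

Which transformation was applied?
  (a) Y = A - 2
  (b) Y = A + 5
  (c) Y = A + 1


Checking option (a) Y = A - 2:
  A = 5.435 -> Y = 3.435 ✓
  A = 9.366 -> Y = 7.366 ✓
  A = 4.253 -> Y = 2.253 ✓
All samples match this transformation.

(a) A - 2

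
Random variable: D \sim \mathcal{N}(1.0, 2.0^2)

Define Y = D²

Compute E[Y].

E[D²] = Var(D) + (E[D])² = 4 + 1 = 5

5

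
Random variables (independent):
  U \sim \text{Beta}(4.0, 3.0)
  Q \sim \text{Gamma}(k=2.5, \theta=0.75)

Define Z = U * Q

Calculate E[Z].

For independent RVs: E[XY] = E[X]*E[Y]
E[U] = 0.57142857
E[Q] = 1.875
E[Z] = 0.57142857 * 1.875 = 1.0714286

1.0714286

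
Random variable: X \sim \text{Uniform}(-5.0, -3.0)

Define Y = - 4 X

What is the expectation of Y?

For Y = -4X:
E[Y] = -4 * E[X]
E[X] = (-5 - 3)/2 = -4
E[Y] = -4 * (-4) = 16

16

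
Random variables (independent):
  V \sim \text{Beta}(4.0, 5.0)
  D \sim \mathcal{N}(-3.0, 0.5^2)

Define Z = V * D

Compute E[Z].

For independent RVs: E[XY] = E[X]*E[Y]
E[V] = 0.44444444
E[D] = -3
E[Z] = 0.44444444 * (-3) = -1.3333333

-1.3333333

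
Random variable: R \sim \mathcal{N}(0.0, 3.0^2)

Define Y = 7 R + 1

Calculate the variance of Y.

For Y = aR + b: Var(Y) = a² * Var(R)
Var(R) = 3.0^2 = 9
Var(Y) = 7² * 9 = 49 * 9 = 441

441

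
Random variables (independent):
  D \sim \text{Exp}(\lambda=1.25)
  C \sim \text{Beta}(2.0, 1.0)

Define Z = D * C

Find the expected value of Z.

For independent RVs: E[XY] = E[X]*E[Y]
E[D] = 0.8
E[C] = 0.66666667
E[Z] = 0.8 * 0.66666667 = 0.53333333

0.53333333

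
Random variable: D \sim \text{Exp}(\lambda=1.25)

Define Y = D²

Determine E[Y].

E[D²] = Var(D) + (E[D])² = 0.64 + 0.64 = 1.28

1.28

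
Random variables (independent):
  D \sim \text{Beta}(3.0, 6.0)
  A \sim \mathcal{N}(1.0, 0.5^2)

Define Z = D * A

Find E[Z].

For independent RVs: E[XY] = E[X]*E[Y]
E[D] = 0.33333333
E[A] = 1
E[Z] = 0.33333333 * 1 = 0.33333333

0.33333333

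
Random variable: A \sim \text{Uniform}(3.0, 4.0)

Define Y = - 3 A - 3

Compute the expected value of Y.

For Y = -3A - 3:
E[Y] = -3 * E[A] - 3
E[A] = (3 + 4)/2 = 3.5
E[Y] = -3 * 3.5 - 3 = -13.5

-13.5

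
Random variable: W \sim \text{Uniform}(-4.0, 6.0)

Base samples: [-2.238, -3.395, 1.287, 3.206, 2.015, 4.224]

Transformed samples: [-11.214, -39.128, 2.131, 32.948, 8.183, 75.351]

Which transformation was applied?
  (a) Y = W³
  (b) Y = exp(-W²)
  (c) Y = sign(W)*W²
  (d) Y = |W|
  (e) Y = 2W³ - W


Checking option (a) Y = W³:
  W = -2.238 -> Y = -11.214 ✓
  W = -3.395 -> Y = -39.128 ✓
  W = 1.287 -> Y = 2.131 ✓
All samples match this transformation.

(a) W³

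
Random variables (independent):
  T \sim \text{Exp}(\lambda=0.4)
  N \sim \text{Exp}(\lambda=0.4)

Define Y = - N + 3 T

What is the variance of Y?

For independent RVs: Var(aX + bY) = a²Var(X) + b²Var(Y)
Var(T) = 6.25
Var(N) = 6.25
Var(Y) = 3²*6.25 + (-1)²*6.25
= 9*6.25 + 1*6.25 = 62.5

62.5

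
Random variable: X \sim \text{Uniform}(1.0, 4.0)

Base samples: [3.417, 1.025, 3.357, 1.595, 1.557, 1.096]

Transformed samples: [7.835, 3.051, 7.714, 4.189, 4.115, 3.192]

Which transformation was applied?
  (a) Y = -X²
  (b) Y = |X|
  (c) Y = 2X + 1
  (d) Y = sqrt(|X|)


Checking option (c) Y = 2X + 1:
  X = 3.417 -> Y = 7.835 ✓
  X = 1.025 -> Y = 3.051 ✓
  X = 3.357 -> Y = 7.714 ✓
All samples match this transformation.

(c) 2X + 1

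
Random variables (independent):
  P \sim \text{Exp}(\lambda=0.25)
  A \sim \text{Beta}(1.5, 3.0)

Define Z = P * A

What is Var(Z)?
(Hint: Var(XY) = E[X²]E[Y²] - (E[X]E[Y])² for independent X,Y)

Var(XY) = E[X²]E[Y²] - (E[X]E[Y])²
E[P] = 4, Var(P) = 16
E[A] = 0.33333333, Var(A) = 0.04040404
E[P²] = 16 + 4² = 32
E[A²] = 0.04040404 + 0.33333333² = 0.15151515
Var(Z) = 32*0.15151515 - (4*0.33333333)²
= 4.8484848 - 1.7777778 = 3.0707071

3.0707071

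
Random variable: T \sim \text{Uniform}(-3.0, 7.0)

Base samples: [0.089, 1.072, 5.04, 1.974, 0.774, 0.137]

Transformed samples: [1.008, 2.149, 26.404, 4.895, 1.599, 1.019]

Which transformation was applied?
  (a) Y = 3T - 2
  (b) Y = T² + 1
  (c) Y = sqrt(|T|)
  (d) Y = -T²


Checking option (b) Y = T² + 1:
  T = 0.089 -> Y = 1.008 ✓
  T = 1.072 -> Y = 2.149 ✓
  T = 5.04 -> Y = 26.404 ✓
All samples match this transformation.

(b) T² + 1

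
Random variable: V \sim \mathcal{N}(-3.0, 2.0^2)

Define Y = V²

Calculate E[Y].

E[V²] = Var(V) + (E[V])² = 4 + 9 = 13

13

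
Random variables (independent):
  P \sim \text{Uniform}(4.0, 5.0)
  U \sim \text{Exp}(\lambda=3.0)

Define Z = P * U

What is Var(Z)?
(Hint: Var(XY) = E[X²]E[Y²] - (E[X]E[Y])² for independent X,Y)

Var(XY) = E[X²]E[Y²] - (E[X]E[Y])²
E[P] = 4.5, Var(P) = 0.083333333
E[U] = 0.33333333, Var(U) = 0.11111111
E[P²] = 0.083333333 + 4.5² = 20.333333
E[U²] = 0.11111111 + 0.33333333² = 0.22222222
Var(Z) = 20.333333*0.22222222 - (4.5*0.33333333)²
= 4.5185185 - 2.25 = 2.2685185

2.2685185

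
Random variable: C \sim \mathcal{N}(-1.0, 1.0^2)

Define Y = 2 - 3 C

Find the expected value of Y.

For Y = -3C + 2:
E[Y] = -3 * E[C] + 2
E[C] = -1.0 = -1
E[Y] = -3 * (-1) + 2 = 5

5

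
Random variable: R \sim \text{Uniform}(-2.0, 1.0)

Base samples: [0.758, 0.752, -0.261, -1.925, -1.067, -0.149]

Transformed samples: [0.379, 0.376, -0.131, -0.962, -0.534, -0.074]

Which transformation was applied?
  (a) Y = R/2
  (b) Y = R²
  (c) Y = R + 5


Checking option (a) Y = R/2:
  R = 0.758 -> Y = 0.379 ✓
  R = 0.752 -> Y = 0.376 ✓
  R = -0.261 -> Y = -0.131 ✓
All samples match this transformation.

(a) R/2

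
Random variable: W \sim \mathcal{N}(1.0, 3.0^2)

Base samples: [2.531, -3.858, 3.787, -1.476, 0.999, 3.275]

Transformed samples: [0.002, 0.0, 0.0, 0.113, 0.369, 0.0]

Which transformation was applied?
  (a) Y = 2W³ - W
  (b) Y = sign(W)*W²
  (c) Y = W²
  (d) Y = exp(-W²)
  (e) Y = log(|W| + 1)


Checking option (d) Y = exp(-W²):
  W = 2.531 -> Y = 0.002 ✓
  W = -3.858 -> Y = 0.0 ✓
  W = 3.787 -> Y = 0.0 ✓
All samples match this transformation.

(d) exp(-W²)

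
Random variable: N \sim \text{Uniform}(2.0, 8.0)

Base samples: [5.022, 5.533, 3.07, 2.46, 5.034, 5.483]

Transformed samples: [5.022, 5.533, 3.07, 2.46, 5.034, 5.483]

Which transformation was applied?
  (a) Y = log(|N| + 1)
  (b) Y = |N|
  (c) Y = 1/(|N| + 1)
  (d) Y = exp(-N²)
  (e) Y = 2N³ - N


Checking option (b) Y = |N|:
  N = 5.022 -> Y = 5.022 ✓
  N = 5.533 -> Y = 5.533 ✓
  N = 3.07 -> Y = 3.07 ✓
All samples match this transformation.

(b) |N|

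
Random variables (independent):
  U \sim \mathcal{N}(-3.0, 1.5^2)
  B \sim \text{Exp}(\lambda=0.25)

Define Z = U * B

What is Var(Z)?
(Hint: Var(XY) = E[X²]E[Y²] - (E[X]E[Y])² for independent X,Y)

Var(XY) = E[X²]E[Y²] - (E[X]E[Y])²
E[U] = -3, Var(U) = 2.25
E[B] = 4, Var(B) = 16
E[U²] = 2.25 + (-3)² = 11.25
E[B²] = 16 + 4² = 32
Var(Z) = 11.25*32 - (-3*4)²
= 360 - 144 = 216

216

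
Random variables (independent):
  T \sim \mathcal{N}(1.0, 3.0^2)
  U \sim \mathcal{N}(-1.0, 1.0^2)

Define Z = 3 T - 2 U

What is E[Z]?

E[Z] = 3*E[T] - 2*E[U]
E[T] = 1
E[U] = -1
E[Z] = 3*1 - 2*(-1) = 5

5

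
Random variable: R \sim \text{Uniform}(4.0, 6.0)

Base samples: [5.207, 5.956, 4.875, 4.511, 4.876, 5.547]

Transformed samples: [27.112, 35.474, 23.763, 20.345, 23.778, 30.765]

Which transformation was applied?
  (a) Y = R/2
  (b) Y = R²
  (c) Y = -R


Checking option (b) Y = R²:
  R = 5.207 -> Y = 27.112 ✓
  R = 5.956 -> Y = 35.474 ✓
  R = 4.875 -> Y = 23.763 ✓
All samples match this transformation.

(b) R²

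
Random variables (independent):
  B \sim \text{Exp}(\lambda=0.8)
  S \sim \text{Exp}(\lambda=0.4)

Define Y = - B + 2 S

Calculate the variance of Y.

For independent RVs: Var(aX + bY) = a²Var(X) + b²Var(Y)
Var(B) = 1.5625
Var(S) = 6.25
Var(Y) = (-1)²*1.5625 + 2²*6.25
= 1*1.5625 + 4*6.25 = 26.5625

26.5625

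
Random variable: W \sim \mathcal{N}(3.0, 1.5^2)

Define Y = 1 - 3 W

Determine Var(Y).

For Y = aW + b: Var(Y) = a² * Var(W)
Var(W) = 1.5^2 = 2.25
Var(Y) = (-3)² * 2.25 = 9 * 2.25 = 20.25

20.25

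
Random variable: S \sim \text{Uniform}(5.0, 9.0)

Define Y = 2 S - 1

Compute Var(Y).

For Y = aS + b: Var(Y) = a² * Var(S)
Var(S) = (9 - 5)^2/12 = 1.3333333
Var(Y) = 2² * 1.3333333 = 4 * 1.3333333 = 5.3333333

5.3333333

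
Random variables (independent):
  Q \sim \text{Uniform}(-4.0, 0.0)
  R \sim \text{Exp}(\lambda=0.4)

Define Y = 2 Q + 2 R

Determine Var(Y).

For independent RVs: Var(aX + bY) = a²Var(X) + b²Var(Y)
Var(Q) = 1.3333333
Var(R) = 6.25
Var(Y) = 2²*1.3333333 + 2²*6.25
= 4*1.3333333 + 4*6.25 = 30.333333

30.333333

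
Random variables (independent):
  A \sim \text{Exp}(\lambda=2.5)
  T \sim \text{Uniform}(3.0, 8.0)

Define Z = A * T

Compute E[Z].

For independent RVs: E[XY] = E[X]*E[Y]
E[A] = 0.4
E[T] = 5.5
E[Z] = 0.4 * 5.5 = 2.2

2.2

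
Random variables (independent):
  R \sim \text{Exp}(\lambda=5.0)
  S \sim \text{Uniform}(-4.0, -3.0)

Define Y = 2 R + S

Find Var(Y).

For independent RVs: Var(aX + bY) = a²Var(X) + b²Var(Y)
Var(R) = 0.04
Var(S) = 0.083333333
Var(Y) = 2²*0.04 + 1²*0.083333333
= 4*0.04 + 1*0.083333333 = 0.24333333

0.24333333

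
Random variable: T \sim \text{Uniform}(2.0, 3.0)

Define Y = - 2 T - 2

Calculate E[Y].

For Y = -2T - 2:
E[Y] = -2 * E[T] - 2
E[T] = (2 + 3)/2 = 2.5
E[Y] = -2 * 2.5 - 2 = -7

-7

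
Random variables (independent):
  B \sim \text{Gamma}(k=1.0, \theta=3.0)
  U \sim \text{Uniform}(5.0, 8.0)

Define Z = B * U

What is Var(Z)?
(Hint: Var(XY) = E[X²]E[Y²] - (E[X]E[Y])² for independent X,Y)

Var(XY) = E[X²]E[Y²] - (E[X]E[Y])²
E[B] = 3, Var(B) = 9
E[U] = 6.5, Var(U) = 0.75
E[B²] = 9 + 3² = 18
E[U²] = 0.75 + 6.5² = 43
Var(Z) = 18*43 - (3*6.5)²
= 774 - 380.25 = 393.75

393.75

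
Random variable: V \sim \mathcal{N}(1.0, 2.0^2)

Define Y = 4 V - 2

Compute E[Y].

For Y = 4V - 2:
E[Y] = 4 * E[V] - 2
E[V] = 1.0 = 1
E[Y] = 4 * 1 - 2 = 2

2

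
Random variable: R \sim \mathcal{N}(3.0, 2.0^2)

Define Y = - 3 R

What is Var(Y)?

For Y = aR + b: Var(Y) = a² * Var(R)
Var(R) = 2.0^2 = 4
Var(Y) = (-3)² * 4 = 9 * 4 = 36

36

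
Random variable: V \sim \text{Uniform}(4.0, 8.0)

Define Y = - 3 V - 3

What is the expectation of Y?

For Y = -3V - 3:
E[Y] = -3 * E[V] - 3
E[V] = (4 + 8)/2 = 6
E[Y] = -3 * 6 - 3 = -21

-21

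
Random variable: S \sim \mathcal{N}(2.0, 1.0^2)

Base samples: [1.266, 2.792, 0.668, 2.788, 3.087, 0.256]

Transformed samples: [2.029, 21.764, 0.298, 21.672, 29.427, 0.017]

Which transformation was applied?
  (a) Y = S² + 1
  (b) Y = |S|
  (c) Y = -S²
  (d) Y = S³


Checking option (d) Y = S³:
  S = 1.266 -> Y = 2.029 ✓
  S = 2.792 -> Y = 21.764 ✓
  S = 0.668 -> Y = 0.298 ✓
All samples match this transformation.

(d) S³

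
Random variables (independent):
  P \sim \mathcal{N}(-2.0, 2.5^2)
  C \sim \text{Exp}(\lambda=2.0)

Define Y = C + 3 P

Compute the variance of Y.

For independent RVs: Var(aX + bY) = a²Var(X) + b²Var(Y)
Var(P) = 6.25
Var(C) = 0.25
Var(Y) = 3²*6.25 + 1²*0.25
= 9*6.25 + 1*0.25 = 56.5

56.5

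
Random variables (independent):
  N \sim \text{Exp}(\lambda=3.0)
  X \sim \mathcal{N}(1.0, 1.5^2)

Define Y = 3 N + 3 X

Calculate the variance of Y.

For independent RVs: Var(aX + bY) = a²Var(X) + b²Var(Y)
Var(N) = 0.11111111
Var(X) = 2.25
Var(Y) = 3²*0.11111111 + 3²*2.25
= 9*0.11111111 + 9*2.25 = 21.25

21.25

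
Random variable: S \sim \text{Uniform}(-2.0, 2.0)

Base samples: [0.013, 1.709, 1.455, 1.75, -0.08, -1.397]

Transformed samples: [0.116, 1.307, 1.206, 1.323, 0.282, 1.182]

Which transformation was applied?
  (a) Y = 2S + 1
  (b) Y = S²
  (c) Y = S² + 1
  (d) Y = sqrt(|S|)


Checking option (d) Y = sqrt(|S|):
  S = 0.013 -> Y = 0.116 ✓
  S = 1.709 -> Y = 1.307 ✓
  S = 1.455 -> Y = 1.206 ✓
All samples match this transformation.

(d) sqrt(|S|)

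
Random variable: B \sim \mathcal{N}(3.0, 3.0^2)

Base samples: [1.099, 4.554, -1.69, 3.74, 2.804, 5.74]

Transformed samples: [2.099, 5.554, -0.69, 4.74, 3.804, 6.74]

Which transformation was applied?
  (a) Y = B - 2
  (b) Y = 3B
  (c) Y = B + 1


Checking option (c) Y = B + 1:
  B = 1.099 -> Y = 2.099 ✓
  B = 4.554 -> Y = 5.554 ✓
  B = -1.69 -> Y = -0.69 ✓
All samples match this transformation.

(c) B + 1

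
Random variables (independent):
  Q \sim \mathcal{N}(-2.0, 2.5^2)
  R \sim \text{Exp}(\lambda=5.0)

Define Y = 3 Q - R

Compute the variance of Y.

For independent RVs: Var(aX + bY) = a²Var(X) + b²Var(Y)
Var(Q) = 6.25
Var(R) = 0.04
Var(Y) = 3²*6.25 + (-1)²*0.04
= 9*6.25 + 1*0.04 = 56.29

56.29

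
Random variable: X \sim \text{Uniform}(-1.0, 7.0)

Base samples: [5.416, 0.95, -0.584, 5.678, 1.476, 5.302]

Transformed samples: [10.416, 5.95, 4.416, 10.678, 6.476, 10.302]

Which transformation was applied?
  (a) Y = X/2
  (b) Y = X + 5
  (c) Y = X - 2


Checking option (b) Y = X + 5:
  X = 5.416 -> Y = 10.416 ✓
  X = 0.95 -> Y = 5.95 ✓
  X = -0.584 -> Y = 4.416 ✓
All samples match this transformation.

(b) X + 5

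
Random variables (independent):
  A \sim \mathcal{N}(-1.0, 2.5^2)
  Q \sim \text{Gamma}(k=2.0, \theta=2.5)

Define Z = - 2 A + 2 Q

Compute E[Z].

E[Z] = -2*E[A] + 2*E[Q]
E[A] = -1
E[Q] = 5
E[Z] = -2*(-1) + 2*5 = 12

12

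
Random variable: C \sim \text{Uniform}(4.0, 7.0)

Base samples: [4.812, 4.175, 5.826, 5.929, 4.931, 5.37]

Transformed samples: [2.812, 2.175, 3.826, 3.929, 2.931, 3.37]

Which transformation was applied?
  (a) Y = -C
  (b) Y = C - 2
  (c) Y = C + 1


Checking option (b) Y = C - 2:
  C = 4.812 -> Y = 2.812 ✓
  C = 4.175 -> Y = 2.175 ✓
  C = 5.826 -> Y = 3.826 ✓
All samples match this transformation.

(b) C - 2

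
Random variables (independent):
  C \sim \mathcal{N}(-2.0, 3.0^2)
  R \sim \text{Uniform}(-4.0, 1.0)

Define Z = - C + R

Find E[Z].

E[Z] = -1*E[C] + 1*E[R]
E[C] = -2
E[R] = -1.5
E[Z] = -1*(-2) + 1*(-1.5) = 0.5

0.5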